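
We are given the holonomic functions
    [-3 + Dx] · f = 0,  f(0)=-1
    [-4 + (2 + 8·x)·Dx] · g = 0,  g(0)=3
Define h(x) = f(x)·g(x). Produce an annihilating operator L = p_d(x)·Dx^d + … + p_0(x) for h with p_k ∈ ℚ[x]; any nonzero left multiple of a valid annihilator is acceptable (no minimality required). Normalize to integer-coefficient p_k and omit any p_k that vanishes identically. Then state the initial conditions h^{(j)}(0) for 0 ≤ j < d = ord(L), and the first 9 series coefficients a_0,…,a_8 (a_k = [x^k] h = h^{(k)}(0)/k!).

L = (-5 - 12·x) + (1 + 4·x)·Dx  (order 1).
h: a_k = -3, -15, -51/2, -69/2, -129/8, -1893/40, 1377/16, -176247/560, 4632021/4480, …
ICs: h(0) = -3.

f: a_k = -1, -3, -9/2, -9/2, -27/8, -81/40, -81/80, -243/560, -729/4480, …
g: a_k = 3, 6, -6, 12, -30, 84, -252, 792, -2574, …
Product ⇒ symmetric product L₀, ord ≤ 1.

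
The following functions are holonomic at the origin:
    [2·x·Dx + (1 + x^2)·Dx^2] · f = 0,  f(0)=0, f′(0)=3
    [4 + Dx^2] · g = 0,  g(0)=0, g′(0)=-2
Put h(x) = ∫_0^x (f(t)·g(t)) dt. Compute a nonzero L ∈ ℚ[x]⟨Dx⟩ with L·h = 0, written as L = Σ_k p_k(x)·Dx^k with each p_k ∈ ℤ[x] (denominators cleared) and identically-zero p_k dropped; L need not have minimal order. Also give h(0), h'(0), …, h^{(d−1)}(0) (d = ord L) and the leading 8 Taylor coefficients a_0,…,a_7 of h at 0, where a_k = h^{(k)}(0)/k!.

L = (160 + 464·x^2 + 464·x^4 + 256·x^6 + 64·x^8)·Dx + (96·x + 224·x^3 + 192·x^5 + 64·x^7)·Dx^2 + (60 + 188·x^2 + 216·x^4 + 128·x^6 + 32·x^8)·Dx^3 + (24·x + 56·x^3 + 48·x^5 + 16·x^7)·Dx^4 + (5 + 18·x^2 + 25·x^4 + 16·x^6 + 4·x^8)·Dx^5  (order 5).
h: a_k = 0, 0, 0, -2, 0, 6/5, 0, -10/21, …
ICs: h(0) = 0, h′(0) = 0, h′′(0) = 0, h′′′(0) = -12, h′′′′(0) = 0.

f: a_k = 0, 3, 0, -1, 0, 3/5, 0, -3/7, …
g: a_k = 0, -2, 0, 4/3, 0, -4/15, 0, 8/315, …
h₀=f·g: eliminate ⇒ L₀, order ≤ 2·2.
h=∫h₀ ⇒ L = L₀·Dx.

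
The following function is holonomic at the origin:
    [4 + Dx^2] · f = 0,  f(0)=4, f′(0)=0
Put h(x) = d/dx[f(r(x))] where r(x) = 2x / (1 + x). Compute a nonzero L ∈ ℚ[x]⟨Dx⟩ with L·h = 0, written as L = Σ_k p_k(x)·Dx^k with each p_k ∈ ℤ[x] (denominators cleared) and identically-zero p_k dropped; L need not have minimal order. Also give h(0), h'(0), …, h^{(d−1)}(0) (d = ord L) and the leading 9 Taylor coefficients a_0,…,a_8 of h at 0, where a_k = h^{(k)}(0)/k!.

f: a_k = 4, 0, -8, 0, 8/3, 0, -16/45, 0, 8/315, …
Substitute x→r, Dx→(1/r')Dx; clear ⇒ L₀.
h₀' ⇒ L via d/dx closure of L₀.
L = (22 + 12·x + 6·x^2) + (6 + 18·x + 18·x^2 + 6·x^3)·Dx + (1 + 4·x + 6·x^2 + 4·x^3 + x^4)·Dx^2  (order 2).
h: a_k = 0, -64, 192, -640/3, -640/3, 21952/15, -18368/5, 402176/63, -286976/35, …
ICs: h(0) = 0, h′(0) = -64.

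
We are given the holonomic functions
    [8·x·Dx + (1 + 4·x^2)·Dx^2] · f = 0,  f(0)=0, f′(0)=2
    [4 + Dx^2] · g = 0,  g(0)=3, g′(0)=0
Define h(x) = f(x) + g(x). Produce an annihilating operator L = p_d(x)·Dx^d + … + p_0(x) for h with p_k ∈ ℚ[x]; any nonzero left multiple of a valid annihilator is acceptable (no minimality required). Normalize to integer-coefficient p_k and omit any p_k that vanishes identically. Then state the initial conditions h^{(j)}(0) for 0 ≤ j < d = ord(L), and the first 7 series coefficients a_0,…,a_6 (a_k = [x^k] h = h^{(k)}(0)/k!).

f: a_k = 0, 2, 0, -8/3, 0, 32/5, 0, …
g: a_k = 3, 0, -6, 0, 2, 0, -4/15, …
h₀=f+g: left-lcm gives L₀, ord ≤ 4.
L = (-352·x + 1792·x^3 + 512·x^5)·Dx + (-4 + 112·x^2 + 576·x^4 + 256·x^6)·Dx^2 + (-88·x + 448·x^3 + 128·x^5)·Dx^3 + (-1 + 28·x^2 + 144·x^4 + 64·x^6)·Dx^4  (order 4).
h: a_k = 3, 2, -6, -8/3, 2, 32/5, -4/15, …
ICs: h(0) = 3, h′(0) = 2, h′′(0) = -12, h′′′(0) = -16.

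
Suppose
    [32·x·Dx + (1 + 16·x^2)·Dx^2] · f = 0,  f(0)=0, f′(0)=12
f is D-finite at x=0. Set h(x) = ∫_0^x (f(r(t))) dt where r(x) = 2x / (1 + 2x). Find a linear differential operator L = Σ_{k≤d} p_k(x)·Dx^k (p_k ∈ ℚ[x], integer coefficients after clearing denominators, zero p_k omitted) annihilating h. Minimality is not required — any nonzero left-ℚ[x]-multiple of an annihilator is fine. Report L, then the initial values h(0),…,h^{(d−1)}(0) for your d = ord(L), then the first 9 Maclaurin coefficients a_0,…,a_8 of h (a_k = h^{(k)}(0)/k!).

L = (4 + 136·x)·Dx^2 + (1 + 4·x + 68·x^2)·Dx^3  (order 3).
h: a_k = 0, 0, 12, -16, -104, 576, 6464/5, -156416/7, 139584/7, …
ICs: h(0) = 0, h′(0) = 0, h′′(0) = 24.

f: a_k = 0, 12, 0, -64, 0, 3072/5, 0, -49152/7, 0, …
Substitute x→r, Dx→(1/r')Dx; clear ⇒ L₀.
h=∫h₀ ⇒ L = L₀·Dx.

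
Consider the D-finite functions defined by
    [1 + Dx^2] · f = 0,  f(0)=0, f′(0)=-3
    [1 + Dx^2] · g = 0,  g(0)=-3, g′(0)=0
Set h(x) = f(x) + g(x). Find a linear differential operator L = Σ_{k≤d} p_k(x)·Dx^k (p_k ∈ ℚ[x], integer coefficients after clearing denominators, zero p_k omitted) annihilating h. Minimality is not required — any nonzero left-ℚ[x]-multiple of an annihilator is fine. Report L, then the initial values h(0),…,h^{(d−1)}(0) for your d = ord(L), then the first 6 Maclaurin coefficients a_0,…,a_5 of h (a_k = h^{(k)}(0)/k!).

L = 1 + Dx^2  (order 2).
h: a_k = -3, -3, 3/2, 1/2, -1/8, -1/40, …
ICs: h(0) = -3, h′(0) = -3.

f: a_k = 0, -3, 0, 1/2, 0, -1/40, …
g: a_k = -3, 0, 3/2, 0, -1/8, 0, …
h₀=f+g: left-lcm gives L₀, ord ≤ 4.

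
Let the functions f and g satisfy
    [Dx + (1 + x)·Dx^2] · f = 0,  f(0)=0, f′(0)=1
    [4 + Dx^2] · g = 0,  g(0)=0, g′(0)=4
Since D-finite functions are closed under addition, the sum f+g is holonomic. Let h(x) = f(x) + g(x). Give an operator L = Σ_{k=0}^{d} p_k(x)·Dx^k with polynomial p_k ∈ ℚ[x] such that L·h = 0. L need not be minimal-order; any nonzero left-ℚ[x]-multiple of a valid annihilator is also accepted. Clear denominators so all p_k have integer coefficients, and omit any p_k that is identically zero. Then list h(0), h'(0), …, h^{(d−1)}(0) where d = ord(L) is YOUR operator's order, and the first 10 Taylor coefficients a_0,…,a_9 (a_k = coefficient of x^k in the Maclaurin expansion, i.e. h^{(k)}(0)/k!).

f: a_k = 0, 1, -1/2, 1/3, -1/4, 1/5, -1/6, 1/7, -1/8, 1/9, …
g: a_k = 0, 4, 0, -8/3, 0, 8/15, 0, -16/315, 0, 8/2835, …
Sum ⇒ L₀ = lclm(L_f,L_g) in ℚ(x)⟨Dx⟩.
L = (20 + 16·x + 8·x^2)·Dx + (12 + 28·x + 24·x^2 + 8·x^3)·Dx^2 + (5 + 4·x + 2·x^2)·Dx^3 + (3 + 7·x + 6·x^2 + 2·x^3)·Dx^4  (order 4).
h: a_k = 0, 5, -1/2, -7/3, -1/4, 11/15, -1/6, 29/315, -1/8, 323/2835, …
ICs: h(0) = 0, h′(0) = 5, h′′(0) = -1, h′′′(0) = -14.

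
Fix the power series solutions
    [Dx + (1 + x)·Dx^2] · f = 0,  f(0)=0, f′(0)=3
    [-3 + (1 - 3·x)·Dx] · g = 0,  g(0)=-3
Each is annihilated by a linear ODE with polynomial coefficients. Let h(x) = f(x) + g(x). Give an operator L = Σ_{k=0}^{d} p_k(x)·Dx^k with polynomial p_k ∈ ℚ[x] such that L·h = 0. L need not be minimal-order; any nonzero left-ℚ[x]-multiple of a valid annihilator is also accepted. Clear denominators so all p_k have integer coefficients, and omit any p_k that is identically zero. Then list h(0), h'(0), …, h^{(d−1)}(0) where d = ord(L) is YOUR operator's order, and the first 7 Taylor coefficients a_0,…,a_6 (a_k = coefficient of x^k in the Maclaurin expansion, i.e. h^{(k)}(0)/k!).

f: a_k = 0, 3, -3/2, 1, -3/4, 3/5, -1/2, …
g: a_k = -3, -9, -27, -81, -243, -729, -2187, …
f+g: L₀ = lclm(L_f,L_g), ord ≤ 2+1.
L = (-66 - 18·x)·Dx + (-52 - 120·x - 36·x^2)·Dx^2 + (7 - 11·x - 27·x^2 - 9·x^3)·Dx^3  (order 3).
h: a_k = -3, -6, -57/2, -80, -975/4, -3642/5, -4375/2, …
ICs: h(0) = -3, h′(0) = -6, h′′(0) = -57.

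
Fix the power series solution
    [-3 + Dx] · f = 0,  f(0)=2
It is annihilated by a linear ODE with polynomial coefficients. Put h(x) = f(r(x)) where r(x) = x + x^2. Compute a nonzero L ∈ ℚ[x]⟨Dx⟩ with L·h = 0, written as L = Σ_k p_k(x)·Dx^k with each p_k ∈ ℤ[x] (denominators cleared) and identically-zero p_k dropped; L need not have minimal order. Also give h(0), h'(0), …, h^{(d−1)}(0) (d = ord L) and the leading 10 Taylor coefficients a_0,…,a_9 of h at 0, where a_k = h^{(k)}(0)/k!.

f: a_k = 2, 6, 9, 9, 27/4, 81/20, 81/40, 243/280, 729/2240, 243/2240, …
L₀ from L_f via x↦r, Dx↦r'^{-1}Dx.
L = (-3 - 6·x) + Dx  (order 1).
h: a_k = 2, 6, 15, 27, 171/4, 1161/20, 2871/40, 4509/56, 188217/2240, 182979/2240, …
ICs: h(0) = 2.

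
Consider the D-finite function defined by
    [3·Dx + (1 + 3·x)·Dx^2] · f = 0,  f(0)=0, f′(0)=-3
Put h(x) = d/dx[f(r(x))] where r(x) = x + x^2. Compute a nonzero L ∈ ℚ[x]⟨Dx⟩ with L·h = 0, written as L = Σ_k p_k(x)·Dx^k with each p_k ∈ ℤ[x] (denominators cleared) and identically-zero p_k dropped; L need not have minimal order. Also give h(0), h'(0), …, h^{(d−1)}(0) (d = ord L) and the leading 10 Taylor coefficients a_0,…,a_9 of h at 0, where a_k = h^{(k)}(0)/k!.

f: a_k = 0, -3, 9/2, -9, 81/4, -243/5, 243/2, -2187/7, 6561/8, -2187, …
Change of var in L_f (x↦r) gives L₀.
Derive L from L₀ (diff closure).
L = (1 + 6·x + 6·x^2) + (1 + 5·x + 9·x^2 + 6·x^3)·Dx  (order 1).
h: a_k = -3, 3, 0, -9, 27, -54, 81, -81, 0, 243, …
ICs: h(0) = -3.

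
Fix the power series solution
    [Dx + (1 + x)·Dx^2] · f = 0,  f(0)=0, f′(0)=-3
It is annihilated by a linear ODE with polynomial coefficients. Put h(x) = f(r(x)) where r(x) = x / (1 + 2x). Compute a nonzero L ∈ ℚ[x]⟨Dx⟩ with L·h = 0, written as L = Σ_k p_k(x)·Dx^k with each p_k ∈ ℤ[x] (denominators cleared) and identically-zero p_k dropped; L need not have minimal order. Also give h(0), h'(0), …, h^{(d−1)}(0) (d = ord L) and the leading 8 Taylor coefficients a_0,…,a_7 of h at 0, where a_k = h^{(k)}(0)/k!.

L = (5 + 12·x)·Dx + (1 + 5·x + 6·x^2)·Dx^2  (order 2).
h: a_k = 0, -3, 15/2, -19, 195/4, -633/5, 665/2, -6177/7, …
ICs: h(0) = 0, h′(0) = -3.

f: a_k = 0, -3, 3/2, -1, 3/4, -3/5, 1/2, -3/7, …
Change of var in L_f (x↦r) gives L₀.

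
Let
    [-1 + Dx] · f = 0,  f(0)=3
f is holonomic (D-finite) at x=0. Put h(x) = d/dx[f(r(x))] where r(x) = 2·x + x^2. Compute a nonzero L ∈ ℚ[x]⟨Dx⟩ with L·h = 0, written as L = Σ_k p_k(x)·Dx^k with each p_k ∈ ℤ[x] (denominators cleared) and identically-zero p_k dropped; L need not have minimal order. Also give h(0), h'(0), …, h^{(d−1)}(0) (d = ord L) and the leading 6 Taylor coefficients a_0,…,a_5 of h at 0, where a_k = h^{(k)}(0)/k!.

L = (3 + 4·x + 2·x^2) + (-1 - x)·Dx  (order 1).
h: a_k = 6, 18, 30, 38, 39, 173/5, …
ICs: h(0) = 6.

f: a_k = 3, 3, 3/2, 1/2, 1/8, 1/40, …
L₀ from L_f via x↦r, Dx↦r'^{-1}Dx.
Derive L from L₀ (diff closure).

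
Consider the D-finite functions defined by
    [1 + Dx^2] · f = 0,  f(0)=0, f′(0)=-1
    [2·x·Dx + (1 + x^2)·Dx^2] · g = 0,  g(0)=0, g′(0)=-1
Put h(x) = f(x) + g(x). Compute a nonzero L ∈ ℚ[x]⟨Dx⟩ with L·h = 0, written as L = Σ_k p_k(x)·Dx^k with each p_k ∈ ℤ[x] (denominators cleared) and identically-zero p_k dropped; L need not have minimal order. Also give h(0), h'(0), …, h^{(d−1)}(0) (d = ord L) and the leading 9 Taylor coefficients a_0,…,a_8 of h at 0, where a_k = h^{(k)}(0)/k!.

L = (-22·x + 28·x^3 + 2·x^5)·Dx + (-1 + 7·x^2 + 9·x^4 + x^6)·Dx^2 + (-22·x + 28·x^3 + 2·x^5)·Dx^3 + (-1 + 7·x^2 + 9·x^4 + x^6)·Dx^4  (order 4).
h: a_k = 0, -2, 0, 1/2, 0, -5/24, 0, 103/720, 0, …
ICs: h(0) = 0, h′(0) = -2, h′′(0) = 0, h′′′(0) = 3.

f: a_k = 0, -1, 0, 1/6, 0, -1/120, 0, 1/5040, 0, …
g: a_k = 0, -1, 0, 1/3, 0, -1/5, 0, 1/7, 0, …
Weyl lclm of L_f,L_g ⇒ L₀ (ord ≤ 4).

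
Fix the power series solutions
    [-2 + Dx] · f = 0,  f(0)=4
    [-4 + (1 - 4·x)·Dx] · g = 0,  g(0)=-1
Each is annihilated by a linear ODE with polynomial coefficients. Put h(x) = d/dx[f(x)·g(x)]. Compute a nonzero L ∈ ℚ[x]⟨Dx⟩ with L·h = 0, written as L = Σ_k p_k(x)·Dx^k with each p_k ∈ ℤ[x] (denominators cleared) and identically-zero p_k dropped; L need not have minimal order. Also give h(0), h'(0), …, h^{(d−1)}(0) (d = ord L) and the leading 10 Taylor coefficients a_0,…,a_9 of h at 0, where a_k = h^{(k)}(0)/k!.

f: a_k = 4, 8, 8, 16/3, 8/3, 16/15, 16/45, 32/315, 8/315, 16/2835, …
g: a_k = -1, -4, -16, -64, -256, -1024, -4096, -16384, -65536, -262144, …
L₀ := L_f ⊗_s L_g (sym. prod.), ord ≤ 1.
h₀' ⇒ L via d/dx closure of L₀.
L = (26 - 48·x + 32·x^2) + (-3 + 16·x - 16·x^2)·Dx  (order 1).
h: a_k = -24, -208, -1264, -6752, -101296/3, -2431136/15, -11345312/15, -1089150016/315, -4901175088/315, -65349001184/945, …
ICs: h(0) = -24.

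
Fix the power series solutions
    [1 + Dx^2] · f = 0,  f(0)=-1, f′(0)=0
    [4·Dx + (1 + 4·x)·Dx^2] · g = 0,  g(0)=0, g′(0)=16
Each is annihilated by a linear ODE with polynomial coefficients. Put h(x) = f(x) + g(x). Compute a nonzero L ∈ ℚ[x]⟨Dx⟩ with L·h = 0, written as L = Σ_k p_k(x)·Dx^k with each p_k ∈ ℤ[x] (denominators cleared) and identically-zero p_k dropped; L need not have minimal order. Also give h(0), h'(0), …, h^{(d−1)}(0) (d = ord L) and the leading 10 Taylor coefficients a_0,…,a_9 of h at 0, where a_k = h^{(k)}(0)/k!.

f: a_k = -1, 0, 1/2, 0, -1/24, 0, 1/720, 0, -1/40320, 0, …
g: a_k = 0, 16, -32, 256/3, -256, 4096/5, -8192/3, 65536/7, -32768, 1048576/9, …
h₀=f+g: left-lcm gives L₀, ord ≤ 4.
L = (388 + 32·x + 64·x^2)·Dx + (33 + 140·x + 48·x^2 + 64·x^3)·Dx^2 + (388 + 32·x + 64·x^2)·Dx^3 + (33 + 140·x + 48·x^2 + 64·x^3)·Dx^4  (order 4).
h: a_k = -1, 16, -63/2, 256/3, -6145/24, 4096/5, -1966079/720, 65536/7, -1321205761/40320, 1048576/9, …
ICs: h(0) = -1, h′(0) = 16, h′′(0) = -63, h′′′(0) = 512.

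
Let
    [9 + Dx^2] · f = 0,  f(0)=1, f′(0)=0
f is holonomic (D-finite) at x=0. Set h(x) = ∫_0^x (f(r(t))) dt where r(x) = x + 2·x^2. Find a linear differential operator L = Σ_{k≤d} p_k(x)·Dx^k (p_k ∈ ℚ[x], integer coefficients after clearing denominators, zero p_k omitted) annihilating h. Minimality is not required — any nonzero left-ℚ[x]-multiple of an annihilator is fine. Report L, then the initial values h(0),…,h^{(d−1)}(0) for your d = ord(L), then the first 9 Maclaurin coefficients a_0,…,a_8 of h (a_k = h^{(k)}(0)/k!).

f: a_k = 1, 0, -9/2, 0, 27/8, 0, -81/80, 0, 729/4480, …
Substitute x→r, Dx→(1/r')Dx; clear ⇒ L₀.
h=∫h₀ ⇒ L = L₀·Dx.
L = (9 + 108·x + 432·x^2 + 576·x^3)·Dx - 4·Dx^2 + (1 + 4·x)·Dx^3  (order 3).
h: a_k = 0, 1, 0, -3/2, -9/2, -117/40, 9/2, 6399/560, 1917/160, …
ICs: h(0) = 0, h′(0) = 1, h′′(0) = 0.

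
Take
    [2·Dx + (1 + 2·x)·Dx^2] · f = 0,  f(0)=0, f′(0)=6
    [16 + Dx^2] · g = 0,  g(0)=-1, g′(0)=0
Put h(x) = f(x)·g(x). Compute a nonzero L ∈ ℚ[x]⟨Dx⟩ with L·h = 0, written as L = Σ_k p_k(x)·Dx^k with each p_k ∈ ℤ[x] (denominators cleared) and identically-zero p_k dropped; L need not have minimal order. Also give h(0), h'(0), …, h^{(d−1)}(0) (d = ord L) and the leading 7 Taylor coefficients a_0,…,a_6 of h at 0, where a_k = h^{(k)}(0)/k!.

f: a_k = 0, 6, -6, 8, -12, 96/5, -32, …
g: a_k = -1, 0, 8, 0, -32/3, 0, 256/45, …
Sym-product of L_f,L_g gives L₀ (≤ ord 4).
L = (2688 + 27648·x + 93184·x^2 + 131072·x^3 + 65536·x^4) + (896 + 5888·x + 12288·x^2 + 8192·x^3)·Dx + (408 + 3712·x + 11904·x^2 + 16384·x^3 + 8192·x^4)·Dx^2 + (56 + 368·x + 768·x^2 + 512·x^3)·Dx^3 + (15 + 124·x + 380·x^2 + 512·x^3 + 256·x^4)·Dx^4  (order 4).
h: a_k = 0, -6, 6, 40, -36, -96/5, 0, …
ICs: h(0) = 0, h′(0) = -6, h′′(0) = 12, h′′′(0) = 240.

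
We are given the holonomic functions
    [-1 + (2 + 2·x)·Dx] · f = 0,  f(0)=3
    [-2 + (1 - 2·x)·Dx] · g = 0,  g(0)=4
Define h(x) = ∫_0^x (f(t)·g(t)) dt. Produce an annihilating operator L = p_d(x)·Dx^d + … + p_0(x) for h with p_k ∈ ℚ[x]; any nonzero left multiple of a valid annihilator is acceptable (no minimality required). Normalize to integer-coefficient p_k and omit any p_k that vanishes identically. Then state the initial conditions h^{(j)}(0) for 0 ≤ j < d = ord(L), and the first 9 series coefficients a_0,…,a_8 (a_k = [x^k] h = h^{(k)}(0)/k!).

f: a_k = 3, 3/2, -3/8, 3/16, -15/128, 21/256, -63/1024, 99/2048, -1287/32768, …
g: a_k = 4, 8, 16, 32, 64, 128, 256, 512, 1024, …
h₀=f·g: eliminate ⇒ L₀, order ≤ 1·1.
h=∫h₀ ⇒ L = L₀·Dx.
L = (5 + 2·x)·Dx + (-2 + 2·x + 4·x^2)·Dx^2  (order 2).
h: a_k = 0, 12, 15, 39/2, 471/16, 7521/160, 10035/128, 240777/1792, 963207/4096, …
ICs: h(0) = 0, h′(0) = 12.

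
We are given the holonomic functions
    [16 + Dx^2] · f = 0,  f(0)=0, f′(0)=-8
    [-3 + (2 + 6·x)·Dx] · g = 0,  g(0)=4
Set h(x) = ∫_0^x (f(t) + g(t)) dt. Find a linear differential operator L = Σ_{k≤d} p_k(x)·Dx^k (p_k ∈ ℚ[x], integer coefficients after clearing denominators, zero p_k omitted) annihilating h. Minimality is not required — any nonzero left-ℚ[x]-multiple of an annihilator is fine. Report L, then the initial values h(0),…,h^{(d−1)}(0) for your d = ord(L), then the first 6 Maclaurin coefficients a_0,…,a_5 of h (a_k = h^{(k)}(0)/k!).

L = (-4368 - 18432·x - 27648·x^2)·Dx + (1760 + 17568·x + 55296·x^2 + 55296·x^3)·Dx^2 + (-273 - 1152·x - 1728·x^2)·Dx^3 + (110 + 1098·x + 3456·x^2 + 3456·x^3)·Dx^4  (order 4).
h: a_k = 0, 4, -1, -3/2, 337/48, -81/32, …
ICs: h(0) = 0, h′(0) = 4, h′′(0) = -2, h′′′(0) = -9.

f: a_k = 0, -8, 0, 64/3, 0, -256/15, …
g: a_k = 4, 6, -9/2, 27/4, -405/32, 1701/64, …
Sum ⇒ L₀ = lclm(L_f,L_g) in ℚ(x)⟨Dx⟩.
h=∫h₀ ⇒ L = L₀·Dx.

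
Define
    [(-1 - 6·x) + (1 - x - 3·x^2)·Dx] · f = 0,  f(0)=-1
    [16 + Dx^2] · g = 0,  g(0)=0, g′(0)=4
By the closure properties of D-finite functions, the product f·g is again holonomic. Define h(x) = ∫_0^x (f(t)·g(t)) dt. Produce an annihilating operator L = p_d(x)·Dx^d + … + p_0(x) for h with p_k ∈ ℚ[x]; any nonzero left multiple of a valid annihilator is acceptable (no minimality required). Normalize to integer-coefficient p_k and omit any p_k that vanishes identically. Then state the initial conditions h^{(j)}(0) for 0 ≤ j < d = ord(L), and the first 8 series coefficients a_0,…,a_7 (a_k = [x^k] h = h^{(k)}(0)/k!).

f: a_k = -1, -1, -4, -7, -19, -40, -97, -217, …
g: a_k = 0, 4, 0, -32/3, 0, 128/15, 0, -1024/315, …
L₀ := L_f ⊗_s L_g (sym. prod.), ord ≤ 2.
h=∫₀ˣh₀: take L = L₀·Dx.
L = (-10 + 16·x + 48·x^2)·Dx + (2 + 12·x)·Dx^2 + (-1 + x + 3·x^2)·Dx^3  (order 3).
h: a_k = 0, 0, -2, -4/3, -4/3, -52/15, -314/45, -1408/105, …
ICs: h(0) = 0, h′(0) = 0, h′′(0) = -4.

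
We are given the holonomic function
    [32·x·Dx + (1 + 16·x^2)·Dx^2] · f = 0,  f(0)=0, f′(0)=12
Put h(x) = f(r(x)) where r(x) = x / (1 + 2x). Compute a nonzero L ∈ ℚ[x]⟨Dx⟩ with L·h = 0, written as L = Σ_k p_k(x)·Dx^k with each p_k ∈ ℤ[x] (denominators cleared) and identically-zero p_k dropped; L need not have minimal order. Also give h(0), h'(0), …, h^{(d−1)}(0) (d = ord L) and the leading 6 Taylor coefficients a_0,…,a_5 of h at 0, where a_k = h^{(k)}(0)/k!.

L = (4 + 40·x)·Dx + (1 + 4·x + 20·x^2)·Dx^2  (order 2).
h: a_k = 0, 12, -24, -16, 288, -3648/5, …
ICs: h(0) = 0, h′(0) = 12.

f: a_k = 0, 12, 0, -64, 0, 3072/5, …
Change of var in L_f (x↦r) gives L₀.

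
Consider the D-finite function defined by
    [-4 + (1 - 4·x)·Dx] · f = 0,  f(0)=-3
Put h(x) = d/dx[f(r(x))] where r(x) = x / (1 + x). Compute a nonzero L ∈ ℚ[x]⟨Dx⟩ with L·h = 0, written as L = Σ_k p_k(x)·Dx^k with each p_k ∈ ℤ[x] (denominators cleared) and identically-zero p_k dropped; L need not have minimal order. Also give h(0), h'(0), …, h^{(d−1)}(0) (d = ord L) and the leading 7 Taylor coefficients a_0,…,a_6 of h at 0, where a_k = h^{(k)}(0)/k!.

f: a_k = -3, -12, -48, -192, -768, -3072, -12288, …
Substitute x→r, Dx→(1/r')Dx; clear ⇒ L₀.
h₀' ⇒ L via d/dx closure of L₀.
L = 6 + (-1 + 3·x)·Dx  (order 1).
h: a_k = -12, -72, -324, -1296, -4860, -17496, -61236, …
ICs: h(0) = -12.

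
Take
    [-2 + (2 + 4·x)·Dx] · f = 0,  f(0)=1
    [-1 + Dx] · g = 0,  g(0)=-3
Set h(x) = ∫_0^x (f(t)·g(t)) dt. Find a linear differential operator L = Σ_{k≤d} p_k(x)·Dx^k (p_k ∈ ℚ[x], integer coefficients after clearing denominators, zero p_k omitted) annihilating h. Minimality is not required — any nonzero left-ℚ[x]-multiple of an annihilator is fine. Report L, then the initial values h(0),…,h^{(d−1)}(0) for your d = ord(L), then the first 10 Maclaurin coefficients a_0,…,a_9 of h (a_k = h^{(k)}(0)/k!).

L = (-2 - 2·x)·Dx + (1 + 2·x)·Dx^2  (order 2).
h: a_k = 0, -3, -3, -1, -1/2, 1/10, -7/30, 61/210, -347/840, 4591/7560, …
ICs: h(0) = 0, h′(0) = -3.

f: a_k = 1, 1, -1/2, 1/2, -5/8, 7/8, -21/16, 33/16, -429/128, 715/128, …
g: a_k = -3, -3, -3/2, -1/2, -1/8, -1/40, -1/240, -1/1680, -1/13440, -1/120960, …
Sym-product of L_f,L_g gives L₀ (≤ ord 1).
h=∫h₀ ⇒ L = L₀·Dx.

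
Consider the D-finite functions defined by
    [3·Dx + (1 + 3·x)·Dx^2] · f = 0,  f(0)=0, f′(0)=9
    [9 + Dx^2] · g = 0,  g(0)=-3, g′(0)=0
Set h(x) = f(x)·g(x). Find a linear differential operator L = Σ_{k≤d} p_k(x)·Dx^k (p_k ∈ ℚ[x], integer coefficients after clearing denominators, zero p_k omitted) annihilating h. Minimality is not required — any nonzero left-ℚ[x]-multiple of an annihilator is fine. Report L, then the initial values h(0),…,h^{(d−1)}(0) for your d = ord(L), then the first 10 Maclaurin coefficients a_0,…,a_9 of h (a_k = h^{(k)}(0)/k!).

L = (-81 + 486·x + 4617·x^2 + 11664·x^3 + 8748·x^4) + (36 + 540·x + 1944·x^2 + 1944·x^3)·Dx + (180·x + 1134·x^2 + 2592·x^3 + 1944·x^4)·Dx^2 + (4 + 60·x + 216·x^2 + 216·x^3)·Dx^3 + (1 + 14·x + 69·x^2 + 144·x^3 + 108·x^4)·Dx^4  (order 4).
h: a_k = 0, -27, 81/2, 81/2, 0, -6561/40, 6561/16, -610173/560, 242757/80, -7551711/896, …
ICs: h(0) = 0, h′(0) = -27, h′′(0) = 81, h′′′(0) = 243.

f: a_k = 0, 9, -27/2, 27, -243/4, 729/5, -729/2, 6561/7, -19683/8, 6561, …
g: a_k = -3, 0, 27/2, 0, -81/8, 0, 243/80, 0, -2187/4480, 0, …
Sym-product of L_f,L_g gives L₀ (≤ ord 4).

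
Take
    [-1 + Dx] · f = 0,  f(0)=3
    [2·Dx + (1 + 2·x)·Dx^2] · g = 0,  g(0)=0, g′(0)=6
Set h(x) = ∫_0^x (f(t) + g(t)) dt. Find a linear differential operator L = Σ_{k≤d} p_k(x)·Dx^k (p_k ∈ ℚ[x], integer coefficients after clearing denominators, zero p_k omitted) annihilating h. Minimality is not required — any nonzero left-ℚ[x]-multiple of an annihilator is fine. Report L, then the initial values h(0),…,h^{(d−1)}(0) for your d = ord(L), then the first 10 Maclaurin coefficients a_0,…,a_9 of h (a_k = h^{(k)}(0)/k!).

L = (-10 - 4·x)·Dx^2 + (7 - 4·x - 4·x^2)·Dx^3 + (3 + 8·x + 4·x^2)·Dx^4  (order 4).
h: a_k = 0, 3, 9/2, -3/2, 17/8, -19/8, 769/240, -1097/240, 92161/13440, -1290239/120960, …
ICs: h(0) = 0, h′(0) = 3, h′′(0) = 9, h′′′(0) = -9.

f: a_k = 3, 3, 3/2, 1/2, 1/8, 1/40, 1/240, 1/1680, 1/13440, 1/120960, …
g: a_k = 0, 6, -6, 8, -12, 96/5, -32, 384/7, -96, 512/3, …
h₀=f+g: left-lcm gives L₀, ord ≤ 3.
∫: right-multiply L₀ by Dx.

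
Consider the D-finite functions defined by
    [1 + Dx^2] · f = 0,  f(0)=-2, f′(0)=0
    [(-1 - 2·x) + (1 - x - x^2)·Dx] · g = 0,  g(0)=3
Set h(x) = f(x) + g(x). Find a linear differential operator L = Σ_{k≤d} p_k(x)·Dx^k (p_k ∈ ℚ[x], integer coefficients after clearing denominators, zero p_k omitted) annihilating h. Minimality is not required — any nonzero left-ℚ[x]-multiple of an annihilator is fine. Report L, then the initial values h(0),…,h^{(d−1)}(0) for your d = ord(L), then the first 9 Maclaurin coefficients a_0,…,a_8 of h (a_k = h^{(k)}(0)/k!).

L = (-19 - 48·x - 31·x^2 - 24·x^3 - 5·x^4 - 2·x^5) + (5 - x - 4·x^2 - 7·x^3 - 6·x^4 - 3·x^5 - x^6)·Dx + (-19 - 48·x - 31·x^2 - 24·x^3 - 5·x^4 - 2·x^5)·Dx^2 + (5 - x - 4·x^2 - 7·x^3 - 6·x^4 - 3·x^5 - x^6)·Dx^3  (order 3).
h: a_k = 1, 3, 7, 9, 179/12, 24, 14041/360, 63, 2056319/20160, …
ICs: h(0) = 1, h′(0) = 3, h′′(0) = 14.

f: a_k = -2, 0, 1, 0, -1/12, 0, 1/360, 0, -1/20160, …
g: a_k = 3, 3, 6, 9, 15, 24, 39, 63, 102, …
f+g: L₀ = lclm(L_f,L_g), ord ≤ 2+1.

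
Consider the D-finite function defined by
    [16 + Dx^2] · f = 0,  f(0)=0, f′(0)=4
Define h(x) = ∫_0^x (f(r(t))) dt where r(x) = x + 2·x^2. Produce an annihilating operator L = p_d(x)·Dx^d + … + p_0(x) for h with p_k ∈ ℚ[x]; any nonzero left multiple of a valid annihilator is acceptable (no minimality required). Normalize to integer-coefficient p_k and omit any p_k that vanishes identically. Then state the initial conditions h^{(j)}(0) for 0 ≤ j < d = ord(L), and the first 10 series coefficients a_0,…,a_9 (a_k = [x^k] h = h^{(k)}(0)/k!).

L = (16 + 192·x + 768·x^2 + 1024·x^3)·Dx - 4·Dx^2 + (1 + 4·x)·Dx^3  (order 3).
h: a_k = 0, 0, 2, 8/3, -8/3, -64/5, -896/45, 0, 13312/315, 28672/405, …
ICs: h(0) = 0, h′(0) = 0, h′′(0) = 4.

f: a_k = 0, 4, 0, -32/3, 0, 128/15, 0, -1024/315, 0, 2048/2835, …
Substitute x→r, Dx→(1/r')Dx; clear ⇒ L₀.
h=∫h₀ ⇒ L = L₀·Dx.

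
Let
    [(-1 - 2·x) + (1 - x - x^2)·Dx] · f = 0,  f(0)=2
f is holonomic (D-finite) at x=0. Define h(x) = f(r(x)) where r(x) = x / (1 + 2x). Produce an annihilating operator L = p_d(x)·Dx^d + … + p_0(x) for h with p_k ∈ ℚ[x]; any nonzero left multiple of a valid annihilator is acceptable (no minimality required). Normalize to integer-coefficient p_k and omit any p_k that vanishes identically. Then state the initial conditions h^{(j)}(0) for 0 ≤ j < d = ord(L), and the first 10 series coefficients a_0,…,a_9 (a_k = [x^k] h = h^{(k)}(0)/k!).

f: a_k = 2, 2, 4, 6, 10, 16, 26, 42, 68, 110, …
Change of var in L_f (x↦r) gives L₀.
L = (-1 - 4·x) + (1 + 5·x + 7·x^2 + 2·x^3)·Dx  (order 1).
h: a_k = 2, 2, 0, -2, 6, -16, 42, -110, 288, -754, …
ICs: h(0) = 2.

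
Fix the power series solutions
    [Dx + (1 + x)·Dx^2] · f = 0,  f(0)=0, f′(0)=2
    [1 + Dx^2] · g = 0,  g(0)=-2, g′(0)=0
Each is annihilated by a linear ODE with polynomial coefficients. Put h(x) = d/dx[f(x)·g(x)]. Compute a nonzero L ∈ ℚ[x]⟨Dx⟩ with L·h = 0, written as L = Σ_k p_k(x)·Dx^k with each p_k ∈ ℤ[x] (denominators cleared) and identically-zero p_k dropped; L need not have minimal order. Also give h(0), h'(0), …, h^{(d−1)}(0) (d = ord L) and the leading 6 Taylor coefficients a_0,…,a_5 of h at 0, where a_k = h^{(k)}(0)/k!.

f: a_k = 0, 2, -1, 2/3, -1/2, 2/5, …
g: a_k = -2, 0, 1, 0, -1/12, 0, …
Product ⇒ symmetric product L₀, ord ≤ 4.
h₀' ⇒ L via d/dx closure of L₀.
L = (-25 - 44·x - 42·x^2 + 12·x^3 + 43·x^4 + 24·x^5 + 4·x^6) + (-24 - 32·x + 20·x^2 + 60·x^3 + 40·x^4 + 8·x^5)·Dx + (-28 - 44·x - 14·x^2 + 72·x^3 + 98·x^4 + 48·x^5 + 8·x^6)·Dx^2 + (-24 - 32·x + 20·x^2 + 60·x^3 + 40·x^4 + 8·x^5)·Dx^3 + (-3 + 28·x^2 + 60·x^3 + 55·x^4 + 24·x^5 + 4·x^6)·Dx^4  (order 4).
h: a_k = -4, 4, 2, 0, -3/2, 3/2, …
ICs: h(0) = -4, h′(0) = 4, h′′(0) = 4, h′′′(0) = 0.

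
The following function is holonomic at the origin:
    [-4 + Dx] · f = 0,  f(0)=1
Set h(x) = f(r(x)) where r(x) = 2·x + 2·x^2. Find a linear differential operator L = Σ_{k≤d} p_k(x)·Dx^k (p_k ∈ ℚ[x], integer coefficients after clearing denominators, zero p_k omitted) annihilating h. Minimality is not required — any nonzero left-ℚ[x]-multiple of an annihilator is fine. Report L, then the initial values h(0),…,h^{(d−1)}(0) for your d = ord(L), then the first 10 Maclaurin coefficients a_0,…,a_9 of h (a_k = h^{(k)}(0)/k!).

f: a_k = 1, 4, 8, 32/3, 32/3, 128/15, 256/45, 1024/315, 512/315, 2048/2835, …
L₀ from L_f via x↦r, Dx↦r'^{-1}Dx.
L = (-8 - 16·x) + Dx  (order 1).
h: a_k = 1, 8, 40, 448/3, 1376/3, 18176/15, 127744/45, 378880/63, 3682816/315, 59772928/2835, …
ICs: h(0) = 1.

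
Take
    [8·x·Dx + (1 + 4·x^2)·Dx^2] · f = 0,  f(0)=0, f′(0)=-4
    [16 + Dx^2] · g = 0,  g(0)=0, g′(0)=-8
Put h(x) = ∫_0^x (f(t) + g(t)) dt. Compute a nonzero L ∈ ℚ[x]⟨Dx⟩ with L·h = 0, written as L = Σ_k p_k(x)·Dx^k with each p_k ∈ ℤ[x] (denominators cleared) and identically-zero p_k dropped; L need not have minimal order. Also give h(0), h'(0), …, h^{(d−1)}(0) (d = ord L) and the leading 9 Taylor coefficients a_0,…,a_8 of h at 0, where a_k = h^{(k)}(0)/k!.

L = (-512·x + 5120·x^3 + 4096·x^5)·Dx^2 + (16 + 512·x^2 + 2304·x^4 + 2048·x^6)·Dx^3 + (-32·x + 320·x^3 + 256·x^5)·Dx^4 + (1 + 32·x^2 + 144·x^4 + 128·x^6)·Dx^5  (order 5).
h: a_k = 0, 0, -6, 0, 20/3, 0, -224/45, 0, 1696/315, …
ICs: h(0) = 0, h′(0) = 0, h′′(0) = -12, h′′′(0) = 0, h′′′′(0) = 160.

f: a_k = 0, -4, 0, 16/3, 0, -64/5, 0, 256/7, 0, …
g: a_k = 0, -8, 0, 64/3, 0, -256/15, 0, 2048/315, 0, …
f+g: L₀ = lclm(L_f,L_g), ord ≤ 2+2.
h=∫₀ˣh₀: take L = L₀·Dx.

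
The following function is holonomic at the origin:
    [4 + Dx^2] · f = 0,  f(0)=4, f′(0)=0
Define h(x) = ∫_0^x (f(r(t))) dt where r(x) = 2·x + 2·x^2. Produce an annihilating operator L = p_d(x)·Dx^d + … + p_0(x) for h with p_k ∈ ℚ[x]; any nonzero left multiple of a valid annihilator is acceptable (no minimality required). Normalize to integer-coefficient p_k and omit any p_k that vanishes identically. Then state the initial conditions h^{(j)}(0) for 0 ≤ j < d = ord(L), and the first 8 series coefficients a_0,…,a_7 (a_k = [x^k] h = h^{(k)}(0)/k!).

f: a_k = 4, 0, -8, 0, 8/3, 0, -16/45, 0, …
Change of var in L_f (x↦r) gives L₀.
∫: right-multiply L₀ by Dx.
L = (16 + 96·x + 192·x^2 + 128·x^3)·Dx - 2·Dx^2 + (1 + 2·x)·Dx^3  (order 3).
h: a_k = 0, 4, 0, -32/3, -16, 32/15, 256/9, 10496/315, …
ICs: h(0) = 0, h′(0) = 4, h′′(0) = 0.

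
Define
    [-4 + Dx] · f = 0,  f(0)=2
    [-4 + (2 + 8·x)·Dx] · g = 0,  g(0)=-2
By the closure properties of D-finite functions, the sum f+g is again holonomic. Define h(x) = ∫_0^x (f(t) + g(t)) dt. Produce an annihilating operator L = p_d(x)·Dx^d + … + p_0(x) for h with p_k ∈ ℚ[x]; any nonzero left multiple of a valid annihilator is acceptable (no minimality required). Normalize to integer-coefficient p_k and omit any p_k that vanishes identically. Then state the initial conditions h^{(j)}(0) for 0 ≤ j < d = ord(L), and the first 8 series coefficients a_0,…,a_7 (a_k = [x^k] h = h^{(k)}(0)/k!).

f: a_k = 2, 8, 16, 64/3, 64/3, 256/15, 512/45, 2048/315, …
g: a_k = -2, -4, 4, -8, 20, -56, 168, -528, …
f+g: L₀ = lclm(L_f,L_g), ord ≤ 1+1.
Integrate: L := L₀·Dx.
L = (24 + 64·x)·Dx + (-10 - 64·x - 128·x^2)·Dx^2 + (1 + 12·x + 32·x^2)·Dx^3  (order 3).
h: a_k = 0, 0, 2, 20/3, 10/3, 124/15, -292/45, 8072/315, …
ICs: h(0) = 0, h′(0) = 0, h′′(0) = 4.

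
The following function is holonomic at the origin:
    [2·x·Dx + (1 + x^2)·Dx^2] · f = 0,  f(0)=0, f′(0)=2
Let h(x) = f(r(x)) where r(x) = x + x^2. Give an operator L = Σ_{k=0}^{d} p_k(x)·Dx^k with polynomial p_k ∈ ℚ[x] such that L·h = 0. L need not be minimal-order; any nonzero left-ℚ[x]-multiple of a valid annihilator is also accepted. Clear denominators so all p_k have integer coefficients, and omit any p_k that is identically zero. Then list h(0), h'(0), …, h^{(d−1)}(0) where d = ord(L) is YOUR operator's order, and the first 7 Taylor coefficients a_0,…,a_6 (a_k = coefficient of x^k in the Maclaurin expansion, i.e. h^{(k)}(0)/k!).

f: a_k = 0, 2, 0, -2/3, 0, 2/5, 0, …
f∘r: x↦r, Dx↦Dx/r' in L_f ⇒ L₀.
L = (-2 + 2·x + 8·x^2 + 12·x^3 + 6·x^4)·Dx + (1 + 2·x + x^2 + 4·x^3 + 5·x^4 + 2·x^5)·Dx^2  (order 2).
h: a_k = 0, 2, 2, -2/3, -2, -8/5, 4/3, …
ICs: h(0) = 0, h′(0) = 2.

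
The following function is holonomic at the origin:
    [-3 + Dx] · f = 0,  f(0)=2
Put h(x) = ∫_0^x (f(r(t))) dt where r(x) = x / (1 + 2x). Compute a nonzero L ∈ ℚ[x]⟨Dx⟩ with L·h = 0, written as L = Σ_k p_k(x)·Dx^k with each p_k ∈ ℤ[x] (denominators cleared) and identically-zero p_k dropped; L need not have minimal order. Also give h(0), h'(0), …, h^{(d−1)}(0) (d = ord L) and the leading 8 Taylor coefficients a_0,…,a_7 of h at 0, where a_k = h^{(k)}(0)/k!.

f: a_k = 2, 6, 9, 9, 27/4, 81/20, 81/40, 243/280, …
h₀=f(r): pull back L_f along r ⇒ L₀.
Integrate: L := L₀·Dx.
L = -3·Dx + (1 + 4·x + 4·x^2)·Dx^2  (order 2).
h: a_k = 0, 2, 3, -1, -3/4, 51/20, -173/40, 1581/280, …
ICs: h(0) = 0, h′(0) = 2.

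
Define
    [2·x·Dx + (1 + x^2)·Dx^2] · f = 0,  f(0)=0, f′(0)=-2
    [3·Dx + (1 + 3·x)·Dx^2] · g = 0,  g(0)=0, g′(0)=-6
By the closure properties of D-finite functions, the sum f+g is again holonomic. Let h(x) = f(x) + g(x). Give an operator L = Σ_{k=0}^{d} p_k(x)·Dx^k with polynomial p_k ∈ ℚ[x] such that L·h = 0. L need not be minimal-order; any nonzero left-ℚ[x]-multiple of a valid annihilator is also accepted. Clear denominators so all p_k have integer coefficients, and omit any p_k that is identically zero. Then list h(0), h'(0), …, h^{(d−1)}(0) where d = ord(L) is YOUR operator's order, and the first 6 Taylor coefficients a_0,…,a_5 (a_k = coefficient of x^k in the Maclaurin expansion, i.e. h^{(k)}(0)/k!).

L = (-6 - 54·x + 18·x^2 + 18·x^3)·Dx + (-20 - 12·x - 48·x^2 + 36·x^3 + 36·x^4)·Dx^2 + (-3 - 7·x + 6·x^2 + 2·x^3 + 9·x^4 + 9·x^5)·Dx^3  (order 3).
h: a_k = 0, -8, 9, -52/3, 81/2, -488/5, …
ICs: h(0) = 0, h′(0) = -8, h′′(0) = 18.

f: a_k = 0, -2, 0, 2/3, 0, -2/5, …
g: a_k = 0, -6, 9, -18, 81/2, -486/5, …
Sum ⇒ L₀ = lclm(L_f,L_g) in ℚ(x)⟨Dx⟩.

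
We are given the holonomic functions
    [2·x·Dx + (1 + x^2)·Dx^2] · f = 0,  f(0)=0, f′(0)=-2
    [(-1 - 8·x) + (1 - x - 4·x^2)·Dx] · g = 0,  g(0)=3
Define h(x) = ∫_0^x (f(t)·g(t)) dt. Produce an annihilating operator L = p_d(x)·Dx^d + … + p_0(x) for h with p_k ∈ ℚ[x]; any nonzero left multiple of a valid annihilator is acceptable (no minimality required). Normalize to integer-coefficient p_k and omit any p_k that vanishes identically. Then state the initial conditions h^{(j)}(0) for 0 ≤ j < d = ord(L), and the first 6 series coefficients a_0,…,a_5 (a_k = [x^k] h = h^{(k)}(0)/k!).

f: a_k = 0, -2, 0, 2/3, 0, -2/5, …
g: a_k = 3, 3, 15, 27, 87, 195, …
Product ⇒ symmetric product L₀, ord ≤ 2.
∫: right-multiply L₀ by Dx.
L = (8 + 2·x + 24·x^2)·Dx + (2 + 14·x + 4·x^2 + 24·x^3)·Dx^2 + (-1 + x + 3·x^2 + x^3 + 4·x^4)·Dx^3  (order 3).
h: a_k = 0, 0, -3, -2, -7, -52/5, …
ICs: h(0) = 0, h′(0) = 0, h′′(0) = -6.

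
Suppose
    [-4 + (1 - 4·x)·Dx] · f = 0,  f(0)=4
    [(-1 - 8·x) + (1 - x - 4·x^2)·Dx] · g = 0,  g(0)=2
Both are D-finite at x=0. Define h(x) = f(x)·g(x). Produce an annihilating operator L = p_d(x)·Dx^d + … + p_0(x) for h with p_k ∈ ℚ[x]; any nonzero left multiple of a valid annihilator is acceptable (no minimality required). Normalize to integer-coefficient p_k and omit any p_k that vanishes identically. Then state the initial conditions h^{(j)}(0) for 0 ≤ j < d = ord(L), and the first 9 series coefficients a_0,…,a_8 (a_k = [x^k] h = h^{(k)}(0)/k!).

L = (-5 + 48·x^2) + (1 - 5·x + 16·x^3)·Dx  (order 1).
h: a_k = 8, 40, 200, 872, 3720, 15400, 63048, 255720, 1032200, …
ICs: h(0) = 8.

f: a_k = 4, 16, 64, 256, 1024, 4096, 16384, 65536, 262144, …
g: a_k = 2, 2, 10, 18, 58, 130, 362, 882, 2330, …
f·g: L₀ = L_f ⊗_s L_g, ord ≤ 1·1.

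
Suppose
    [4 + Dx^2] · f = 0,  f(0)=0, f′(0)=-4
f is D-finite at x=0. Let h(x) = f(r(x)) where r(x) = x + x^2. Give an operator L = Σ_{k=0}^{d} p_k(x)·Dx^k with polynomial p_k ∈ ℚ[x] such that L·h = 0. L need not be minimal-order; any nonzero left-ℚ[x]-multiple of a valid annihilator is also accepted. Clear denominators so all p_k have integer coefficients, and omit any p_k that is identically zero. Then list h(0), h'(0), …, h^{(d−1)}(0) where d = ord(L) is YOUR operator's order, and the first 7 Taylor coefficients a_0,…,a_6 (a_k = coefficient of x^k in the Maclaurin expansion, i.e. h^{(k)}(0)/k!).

L = (4 + 24·x + 48·x^2 + 32·x^3) - 2·Dx + (1 + 2·x)·Dx^2  (order 2).
h: a_k = 0, -4, -4, 8/3, 8, 112/15, 0, …
ICs: h(0) = 0, h′(0) = -4.

f: a_k = 0, -4, 0, 8/3, 0, -8/15, 0, …
L₀ from L_f via x↦r, Dx↦r'^{-1}Dx.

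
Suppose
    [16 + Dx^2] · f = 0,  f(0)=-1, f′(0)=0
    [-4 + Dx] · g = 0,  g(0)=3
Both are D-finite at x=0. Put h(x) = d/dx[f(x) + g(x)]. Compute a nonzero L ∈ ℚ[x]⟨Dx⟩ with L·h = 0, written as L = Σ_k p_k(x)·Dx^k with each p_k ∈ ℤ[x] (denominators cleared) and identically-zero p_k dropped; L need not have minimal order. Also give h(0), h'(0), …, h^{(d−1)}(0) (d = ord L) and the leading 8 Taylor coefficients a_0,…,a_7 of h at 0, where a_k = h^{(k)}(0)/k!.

L = 64 - 16·Dx + 4·Dx^2 - Dx^3  (order 3).
h: a_k = 12, 64, 96, 256/3, 128, 2048/15, 1024/15, 8192/315, …
ICs: h(0) = 12, h′(0) = 64, h′′(0) = 192.

f: a_k = -1, 0, 8, 0, -32/3, 0, 256/45, 0, …
g: a_k = 3, 12, 24, 32, 32, 128/5, 256/15, 1024/105, …
Sum ⇒ L₀ = lclm(L_f,L_g) in ℚ(x)⟨Dx⟩.
Differentiate: ansatz ord ≤ ord L₀ ⇒ L.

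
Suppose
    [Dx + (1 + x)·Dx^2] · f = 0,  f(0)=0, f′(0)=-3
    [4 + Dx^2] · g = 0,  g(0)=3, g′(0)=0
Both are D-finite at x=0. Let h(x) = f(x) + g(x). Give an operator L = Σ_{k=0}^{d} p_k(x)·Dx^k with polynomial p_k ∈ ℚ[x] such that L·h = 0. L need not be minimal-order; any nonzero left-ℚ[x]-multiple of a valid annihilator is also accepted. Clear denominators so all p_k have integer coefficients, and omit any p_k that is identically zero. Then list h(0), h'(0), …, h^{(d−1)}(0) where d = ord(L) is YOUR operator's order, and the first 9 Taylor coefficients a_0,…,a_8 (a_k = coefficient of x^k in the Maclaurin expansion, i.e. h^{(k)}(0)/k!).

f: a_k = 0, -3, 3/2, -1, 3/4, -3/5, 1/2, -3/7, 3/8, …
g: a_k = 3, 0, -6, 0, 2, 0, -4/15, 0, 2/105, …
Weyl lclm of L_f,L_g ⇒ L₀ (ord ≤ 4).
L = (20 + 16·x + 8·x^2)·Dx + (12 + 28·x + 24·x^2 + 8·x^3)·Dx^2 + (5 + 4·x + 2·x^2)·Dx^3 + (3 + 7·x + 6·x^2 + 2·x^3)·Dx^4  (order 4).
h: a_k = 3, -3, -9/2, -1, 11/4, -3/5, 7/30, -3/7, 331/840, …
ICs: h(0) = 3, h′(0) = -3, h′′(0) = -9, h′′′(0) = -6.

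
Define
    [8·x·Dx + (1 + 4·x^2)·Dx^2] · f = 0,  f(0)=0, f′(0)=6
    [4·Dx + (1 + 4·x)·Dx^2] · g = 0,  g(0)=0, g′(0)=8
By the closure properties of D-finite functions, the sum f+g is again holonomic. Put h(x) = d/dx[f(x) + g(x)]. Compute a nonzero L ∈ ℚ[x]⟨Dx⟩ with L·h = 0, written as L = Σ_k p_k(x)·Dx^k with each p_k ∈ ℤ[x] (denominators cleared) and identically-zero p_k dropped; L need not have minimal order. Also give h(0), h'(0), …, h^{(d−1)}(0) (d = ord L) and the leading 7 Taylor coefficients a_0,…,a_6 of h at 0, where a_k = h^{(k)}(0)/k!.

L = (-8 - 96·x + 96·x^2 + 128·x^3) + (-10 - 16·x - 72·x^2 + 192·x^3 + 256·x^4)·Dx + (-1 - 2·x + 8·x^2 + 8·x^3 + 48·x^4 + 64·x^5)·Dx^2  (order 2).
h: a_k = 14, -32, 104, -512, 2144, -8192, 32384, …
ICs: h(0) = 14, h′(0) = -32.

f: a_k = 0, 6, 0, -8, 0, 96/5, 0, …
g: a_k = 0, 8, -16, 128/3, -128, 2048/5, -4096/3, …
Sum ⇒ L₀ = lclm(L_f,L_g) in ℚ(x)⟨Dx⟩.
Derive L from L₀ (diff closure).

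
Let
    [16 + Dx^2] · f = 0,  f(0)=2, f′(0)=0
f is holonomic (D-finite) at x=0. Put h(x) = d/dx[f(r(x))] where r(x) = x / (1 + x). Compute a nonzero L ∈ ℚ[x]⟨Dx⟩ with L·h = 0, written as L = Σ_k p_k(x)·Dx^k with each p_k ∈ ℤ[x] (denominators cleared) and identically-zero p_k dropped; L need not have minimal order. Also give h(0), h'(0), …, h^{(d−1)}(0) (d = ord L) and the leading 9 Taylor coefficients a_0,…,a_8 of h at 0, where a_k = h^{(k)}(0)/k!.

L = (22 + 12·x + 6·x^2) + (6 + 18·x + 18·x^2 + 6·x^3)·Dx + (1 + 4·x + 6·x^2 + 4·x^3 + x^4)·Dx^2  (order 2).
h: a_k = 0, -32, 96, -320/3, -320/3, 10976/15, -9184/5, 201088/63, -143488/35, …
ICs: h(0) = 0, h′(0) = -32.

f: a_k = 2, 0, -16, 0, 64/3, 0, -512/45, 0, 1024/315, …
L₀ from L_f via x↦r, Dx↦r'^{-1}Dx.
Differentiate: ansatz ord ≤ ord L₀ ⇒ L.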